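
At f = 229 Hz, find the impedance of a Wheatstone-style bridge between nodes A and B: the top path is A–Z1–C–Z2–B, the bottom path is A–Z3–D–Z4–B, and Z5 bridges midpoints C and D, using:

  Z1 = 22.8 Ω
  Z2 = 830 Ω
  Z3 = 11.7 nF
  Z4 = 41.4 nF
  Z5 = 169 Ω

Step 1 — Angular frequency: ω = 2π·f = 2π·229 = 1439 rad/s.
Step 2 — Component impedances:
  Z1: Z = R = 22.8 Ω
  Z2: Z = R = 830 Ω
  Z3: Z = 1/(jωC) = -j/(ω·C) = 0 - j5.94e+04 Ω
  Z4: Z = 1/(jωC) = -j/(ω·C) = 0 - j1.679e+04 Ω
  Z5: Z = R = 169 Ω
Step 3 — Bridge requires nodal analysis (the Z5 bridge couples midpoints C and D, so the two paths cannot be reduced to a simple series/parallel combination). Setting node B to ground and injecting 1 A at node A, the 3-node admittance system at A, C, D solves to V_A = Z_AB = 850.4 - j40.9 Ω = 851.4∠-2.8° Ω.

Z = 850.4 - j40.9 Ω = 851.4∠-2.8° Ω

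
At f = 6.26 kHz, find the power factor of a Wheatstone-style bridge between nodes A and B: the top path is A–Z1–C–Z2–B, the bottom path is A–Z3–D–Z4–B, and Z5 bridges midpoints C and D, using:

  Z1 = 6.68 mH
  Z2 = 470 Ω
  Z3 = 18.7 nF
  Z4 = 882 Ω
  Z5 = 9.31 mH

Step 1 — Angular frequency: ω = 2π·f = 2π·6260 = 3.933e+04 rad/s.
Step 2 — Component impedances:
  Z1: Z = jωL = j·3.933e+04·0.00668 = 0 + j262.7 Ω
  Z2: Z = R = 470 Ω
  Z3: Z = 1/(jωC) = -j/(ω·C) = 0 - j1360 Ω
  Z4: Z = R = 882 Ω
  Z5: Z = jωL = j·3.933e+04·0.00931 = 0 + j366.2 Ω
Step 3 — Bridge requires nodal analysis (the Z5 bridge couples midpoints C and D, so the two paths cannot be reduced to a simple series/parallel combination). Setting node B to ground and injecting 1 A at node A, the 3-node admittance system at A, C, D solves to V_A = Z_AB = 372.7 + j488.3 Ω = 614.3∠52.6° Ω.
Step 4 — Power factor: PF = cos(φ) = Re(Z)/|Z| = 372.7/614.3 = 0.6067.
Step 5 — Type: Im(Z) = 488.3 ⇒ lagging (phase φ = 52.6°).

PF = 0.6067 (lagging, φ = 52.6°)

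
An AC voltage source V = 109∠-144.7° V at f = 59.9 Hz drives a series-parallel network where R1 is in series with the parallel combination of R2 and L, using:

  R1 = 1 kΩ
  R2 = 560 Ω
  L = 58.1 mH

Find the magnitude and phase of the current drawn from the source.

Step 1 — Angular frequency: ω = 2π·f = 2π·59.9 = 376.4 rad/s.
Step 2 — Component impedances:
  R1: Z = R = 1000 Ω
  R2: Z = R = 560 Ω
  L: Z = jωL = j·376.4·0.0581 = 0 + j21.87 Ω
Step 3 — Parallel branch: R2 || L = 1/(1/R2 + 1/L) = 0.8525 + j21.83 Ω.
Step 4 — Series with R1: Z_total = R1 + (R2 || L) = 1001 + j21.83 Ω = 1001∠1.2° Ω.
Step 5 — Source phasor: V = 109∠-144.7° V = -88.96 - j62.99 V.
Step 6 — Ohm's law: I = V / Z_total = (-88.96 - j62.99) / (1001 + j21.83) = -0.09021 - j0.06096 A.
Step 7 — Convert to polar: |I| = 0.1089 A, ∠I = -145.9°.

I = 0.1089∠-145.9° A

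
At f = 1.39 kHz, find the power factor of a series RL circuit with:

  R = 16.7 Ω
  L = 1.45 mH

Step 1 — Angular frequency: ω = 2π·f = 2π·1390 = 8734 rad/s.
Step 2 — Component impedances:
  R: Z = R = 16.7 Ω
  L: Z = jωL = j·8734·0.00145 = 0 + j12.66 Ω
Step 3 — Series combination: Z_total = R + L = 16.7 + j12.66 Ω = 20.96∠37.2° Ω.
Step 4 — Power factor: PF = cos(φ) = Re(Z)/|Z| = 16.7/20.96 = 0.7968.
Step 5 — Type: Im(Z) = 12.66 ⇒ lagging (phase φ = 37.2°).

PF = 0.7968 (lagging, φ = 37.2°)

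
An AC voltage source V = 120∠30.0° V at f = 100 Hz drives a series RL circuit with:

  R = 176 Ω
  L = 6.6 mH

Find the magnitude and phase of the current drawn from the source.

Step 1 — Angular frequency: ω = 2π·f = 2π·100 = 628.3 rad/s.
Step 2 — Component impedances:
  R: Z = R = 176 Ω
  L: Z = jωL = j·628.3·0.0066 = 0 + j4.147 Ω
Step 3 — Series combination: Z_total = R + L = 176 + j4.147 Ω = 176∠1.3° Ω.
Step 4 — Source phasor: V = 120∠30.0° V = 103.9 + j60 V.
Step 5 — Ohm's law: I = V / Z_total = (103.9 + j60) / (176 + j4.147) = 0.5982 + j0.3268 A.
Step 6 — Convert to polar: |I| = 0.6816 A, ∠I = 28.7°.

I = 0.6816∠28.7° A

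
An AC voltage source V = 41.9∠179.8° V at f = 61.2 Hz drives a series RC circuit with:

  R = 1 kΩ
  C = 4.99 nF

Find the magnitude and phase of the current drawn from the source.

Step 1 — Angular frequency: ω = 2π·f = 2π·61.2 = 384.5 rad/s.
Step 2 — Component impedances:
  R: Z = R = 1000 Ω
  C: Z = 1/(jωC) = -j/(ω·C) = 0 - j5.212e+05 Ω
Step 3 — Series combination: Z_total = R + C = 1000 - j5.212e+05 Ω = 5.212e+05∠-89.9° Ω.
Step 4 — Source phasor: V = 41.9∠179.8° V = -41.9 + j0.1463 V.
Step 5 — Ohm's law: I = V / Z_total = (-41.9 + j0.1463) / (1000 - j5.212e+05) = -4.349e-07 - j8.04e-05 A.
Step 6 — Convert to polar: |I| = 8.04e-05 A, ∠I = -90.3°.

I = 8.04e-05∠-90.3° A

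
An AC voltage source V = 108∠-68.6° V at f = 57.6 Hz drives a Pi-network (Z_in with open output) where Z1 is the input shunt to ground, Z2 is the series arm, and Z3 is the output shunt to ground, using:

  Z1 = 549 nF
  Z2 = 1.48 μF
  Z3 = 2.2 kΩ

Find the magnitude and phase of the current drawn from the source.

Step 1 — Angular frequency: ω = 2π·f = 2π·57.6 = 361.9 rad/s.
Step 2 — Component impedances:
  Z1: Z = 1/(jωC) = -j/(ω·C) = 0 - j5033 Ω
  Z2: Z = 1/(jωC) = -j/(ω·C) = 0 - j1867 Ω
  Z3: Z = R = 2200 Ω
Step 3 — With open output, the series arm Z2 and the output shunt Z3 appear in series to ground: Z2 + Z3 = 2200 - j1867 Ω.
Step 4 — Parallel with input shunt Z1: Z_in = Z1 || (Z2 + Z3) = 1063 - j1701 Ω = 2005∠-58.0° Ω.
Step 5 — Source phasor: V = 108∠-68.6° V = 39.41 - j100.6 V.
Step 6 — Ohm's law: I = V / Z_total = (39.41 - j100.6) / (1063 - j1701) = 0.05294 - j0.009905 A.
Step 7 — Convert to polar: |I| = 0.05386 A, ∠I = -10.6°.

I = 0.05386∠-10.6° A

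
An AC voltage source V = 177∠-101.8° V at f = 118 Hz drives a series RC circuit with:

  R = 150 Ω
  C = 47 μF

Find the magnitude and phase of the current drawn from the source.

Step 1 — Angular frequency: ω = 2π·f = 2π·118 = 741.4 rad/s.
Step 2 — Component impedances:
  R: Z = R = 150 Ω
  C: Z = 1/(jωC) = -j/(ω·C) = 0 - j28.7 Ω
Step 3 — Series combination: Z_total = R + C = 150 - j28.7 Ω = 152.7∠-10.8° Ω.
Step 4 — Source phasor: V = 177∠-101.8° V = -36.2 - j173.3 V.
Step 5 — Ohm's law: I = V / Z_total = (-36.2 - j173.3) / (150 - j28.7) = -0.01961 - j1.159 A.
Step 6 — Convert to polar: |I| = 1.159 A, ∠I = -91.0°.

I = 1.159∠-91.0° A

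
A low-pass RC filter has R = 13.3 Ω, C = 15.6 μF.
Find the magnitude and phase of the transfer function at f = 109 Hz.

Step 1 — Angular frequency: ω = 2π·109 = 684.9 rad/s.
Step 2 — Transfer function: H(jω) = 1/(1 + jωRC).
Step 3 — Denominator: 1 + jωRC = 1 + j·684.9·13.3·1.56e-05 = 1 + j0.1421.
Step 4 — H = 0.9802 - j0.1393.
Step 5 — Magnitude: |H| = 0.9901 (-0.1 dB); phase: φ = -8.1°.

|H| = 0.9901 (-0.1 dB), φ = -8.1°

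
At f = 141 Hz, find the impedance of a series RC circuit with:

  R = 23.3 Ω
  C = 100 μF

Step 1 — Angular frequency: ω = 2π·f = 2π·141 = 885.9 rad/s.
Step 2 — Component impedances:
  R: Z = R = 23.3 Ω
  C: Z = 1/(jωC) = -j/(ω·C) = 0 - j11.29 Ω
Step 3 — Series combination: Z_total = R + C = 23.3 - j11.29 Ω = 25.89∠-25.8° Ω.

Z = 23.3 - j11.29 Ω = 25.89∠-25.8° Ω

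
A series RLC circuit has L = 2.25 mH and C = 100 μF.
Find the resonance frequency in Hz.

Step 1 — Resonance condition Im(Z)=0 gives ω₀ = 1/√(LC).
Step 2 — ω₀ = 1/√(0.00225·0.0001) = 2108 rad/s.
Step 3 — f₀ = ω₀/(2π) = 335.5 Hz.

f₀ = 335.5 Hz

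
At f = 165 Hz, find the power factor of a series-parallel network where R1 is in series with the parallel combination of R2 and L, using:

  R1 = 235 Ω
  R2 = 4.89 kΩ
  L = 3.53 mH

Step 1 — Angular frequency: ω = 2π·f = 2π·165 = 1037 rad/s.
Step 2 — Component impedances:
  R1: Z = R = 235 Ω
  R2: Z = R = 4890 Ω
  L: Z = jωL = j·1037·0.00353 = 0 + j3.66 Ω
Step 3 — Parallel branch: R2 || L = 1/(1/R2 + 1/L) = 0.002739 + j3.66 Ω.
Step 4 — Series with R1: Z_total = R1 + (R2 || L) = 235 + j3.66 Ω = 235∠0.9° Ω.
Step 5 — Power factor: PF = cos(φ) = Re(Z)/|Z| = 235/235.03 = 0.9999.
Step 6 — Type: Im(Z) = 3.66 ⇒ lagging (phase φ = 0.9°).

PF = 0.9999 (lagging, φ = 0.9°)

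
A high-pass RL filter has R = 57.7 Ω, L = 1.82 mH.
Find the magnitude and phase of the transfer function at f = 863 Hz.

Step 1 — Angular frequency: ω = 2π·863 = 5422 rad/s.
Step 2 — Transfer function: H(jω) = jωL/(R + jωL).
Step 3 — Numerator jωL = j·9.869; denominator R + jωL = 57.7 + j9.869.
Step 4 — H = 0.02842 + j0.1662.
Step 5 — Magnitude: |H| = 0.1686 (-15.5 dB); phase: φ = 80.3°.

|H| = 0.1686 (-15.5 dB), φ = 80.3°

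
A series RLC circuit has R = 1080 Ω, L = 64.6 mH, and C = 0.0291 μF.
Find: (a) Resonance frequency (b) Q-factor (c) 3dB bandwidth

Step 1 — Resonance condition Im(Z)=0 gives ω₀ = 1/√(LC).
Step 2 — ω₀ = 1/√(0.0646·2.91e-08) = 2.306e+04 rad/s.
Step 3 — f₀ = ω₀/(2π) = 3671 Hz.
Step 4 — Series Q: Q = ω₀L/R = 2.306e+04·0.0646/1080 = 1.38.
Step 5 — 3dB bandwidth: Δω = ω₀/Q = 1.672e+04 rad/s; BW = Δω/(2π) = 2661 Hz.

(a) f₀ = 3671 Hz  (b) Q = 1.38  (c) BW = 2661 Hz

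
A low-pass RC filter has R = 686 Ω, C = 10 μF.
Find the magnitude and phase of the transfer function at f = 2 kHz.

Step 1 — Angular frequency: ω = 2π·2000 = 1.257e+04 rad/s.
Step 2 — Transfer function: H(jω) = 1/(1 + jωRC).
Step 3 — Denominator: 1 + jωRC = 1 + j·1.257e+04·686·1e-05 = 1 + j86.21.
Step 4 — H = 0.0001345 - j0.0116.
Step 5 — Magnitude: |H| = 0.0116 (-38.7 dB); phase: φ = -89.3°.

|H| = 0.0116 (-38.7 dB), φ = -89.3°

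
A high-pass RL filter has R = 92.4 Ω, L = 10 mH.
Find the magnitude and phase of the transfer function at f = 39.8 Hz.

Step 1 — Angular frequency: ω = 2π·39.8 = 250.1 rad/s.
Step 2 — Transfer function: H(jω) = jωL/(R + jωL).
Step 3 — Numerator jωL = j·2.501; denominator R + jωL = 92.4 + j2.501.
Step 4 — H = 0.0007319 + j0.02704.
Step 5 — Magnitude: |H| = 0.02705 (-31.4 dB); phase: φ = 88.4°.

|H| = 0.02705 (-31.4 dB), φ = 88.4°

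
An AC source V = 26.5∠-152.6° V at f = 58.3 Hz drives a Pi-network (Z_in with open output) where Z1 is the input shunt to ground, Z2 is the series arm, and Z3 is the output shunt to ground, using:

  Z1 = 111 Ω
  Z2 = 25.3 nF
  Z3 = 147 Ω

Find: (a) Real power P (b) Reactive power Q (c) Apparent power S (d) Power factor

Step 1 — Angular frequency: ω = 2π·f = 2π·58.3 = 366.3 rad/s.
Step 2 — Component impedances:
  Z1: Z = R = 111 Ω
  Z2: Z = 1/(jωC) = -j/(ω·C) = 0 - j1.079e+05 Ω
  Z3: Z = R = 147 Ω
Step 3 — With open output, the series arm Z2 and the output shunt Z3 appear in series to ground: Z2 + Z3 = 147 - j1.079e+05 Ω.
Step 4 — Parallel with input shunt Z1: Z_in = Z1 || (Z2 + Z3) = 111 - j0.1142 Ω = 111∠-0.1° Ω.
Step 5 — Source phasor: V = 26.5∠-152.6° V = -23.53 - j12.2 V.
Step 6 — Current: I = V / Z = -0.2118 - j0.1101 A = 0.2387∠-152.5° A.
Step 7 — Complex power: S = V·I* = 6.327 - j0.006508 VA.
Step 8 — Real power: P = Re(S) = 6.327 W.
Step 9 — Reactive power: Q = Im(S) = -0.006508 VAR.
Step 10 — Apparent power: |S| = 6.327 VA.
Step 11 — Power factor: PF = P/|S| = 1 (leading).

(a) P = 6.327 W  (b) Q = -0.006508 VAR  (c) S = 6.327 VA  (d) PF = 1 (leading)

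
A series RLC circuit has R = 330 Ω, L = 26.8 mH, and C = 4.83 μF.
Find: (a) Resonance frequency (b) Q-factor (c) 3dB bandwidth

Step 1 — Resonance condition Im(Z)=0 gives ω₀ = 1/√(LC).
Step 2 — ω₀ = 1/√(0.0268·4.83e-06) = 2779 rad/s.
Step 3 — f₀ = ω₀/(2π) = 442.4 Hz.
Step 4 — Series Q: Q = ω₀L/R = 2779·0.0268/330 = 0.2257.
Step 5 — 3dB bandwidth: Δω = ω₀/Q = 1.231e+04 rad/s; BW = Δω/(2π) = 1960 Hz.

(a) f₀ = 442.4 Hz  (b) Q = 0.2257  (c) BW = 1960 Hz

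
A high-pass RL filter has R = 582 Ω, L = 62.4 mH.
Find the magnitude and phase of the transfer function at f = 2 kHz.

Step 1 — Angular frequency: ω = 2π·2000 = 1.257e+04 rad/s.
Step 2 — Transfer function: H(jω) = jωL/(R + jωL).
Step 3 — Numerator jωL = j·784.1; denominator R + jωL = 582 + j784.1.
Step 4 — H = 0.6448 + j0.4786.
Step 5 — Magnitude: |H| = 0.803 (-1.9 dB); phase: φ = 36.6°.

|H| = 0.803 (-1.9 dB), φ = 36.6°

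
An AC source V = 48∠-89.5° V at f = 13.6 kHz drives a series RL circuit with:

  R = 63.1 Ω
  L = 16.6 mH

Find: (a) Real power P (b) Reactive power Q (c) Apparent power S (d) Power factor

Step 1 — Angular frequency: ω = 2π·f = 2π·1.36e+04 = 8.545e+04 rad/s.
Step 2 — Component impedances:
  R: Z = R = 63.1 Ω
  L: Z = jωL = j·8.545e+04·0.0166 = 0 + j1418 Ω
Step 3 — Series combination: Z_total = R + L = 63.1 + j1418 Ω = 1420∠87.5° Ω.
Step 4 — Source phasor: V = 48∠-89.5° V = 0.4189 - j48 V.
Step 5 — Current: I = V / Z = -0.03376 - j0.001797 A = 0.03381∠-177.0° A.
Step 6 — Complex power: S = V·I* = 0.07211 + j1.621 VA.
Step 7 — Real power: P = Re(S) = 0.07211 W.
Step 8 — Reactive power: Q = Im(S) = 1.621 VAR.
Step 9 — Apparent power: |S| = 1.623 VA.
Step 10 — Power factor: PF = P/|S| = 0.04444 (lagging).

(a) P = 0.07211 W  (b) Q = 1.621 VAR  (c) S = 1.623 VA  (d) PF = 0.04444 (lagging)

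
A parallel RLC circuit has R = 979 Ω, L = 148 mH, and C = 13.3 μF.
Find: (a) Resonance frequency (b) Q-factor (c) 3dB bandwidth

Step 1 — Resonance: ω₀ = 1/√(LC) = 1/√(0.148·1.33e-05) = 712.8 rad/s.
Step 2 — f₀ = ω₀/(2π) = 113.4 Hz.
Step 3 — Parallel Q: Q = R/(ω₀L) = 979/(712.8·0.148) = 9.281.
Step 4 — Bandwidth: Δω = ω₀/Q = 76.8 rad/s; BW = Δω/(2π) = 12.22 Hz.

(a) f₀ = 113.4 Hz  (b) Q = 9.281  (c) BW = 12.22 Hz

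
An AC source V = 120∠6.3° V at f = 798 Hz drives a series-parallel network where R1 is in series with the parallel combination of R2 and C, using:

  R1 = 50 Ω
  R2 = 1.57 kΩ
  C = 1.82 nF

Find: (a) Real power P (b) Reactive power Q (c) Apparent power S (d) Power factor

Step 1 — Angular frequency: ω = 2π·f = 2π·798 = 5014 rad/s.
Step 2 — Component impedances:
  R1: Z = R = 50 Ω
  R2: Z = R = 1570 Ω
  C: Z = 1/(jωC) = -j/(ω·C) = 0 - j1.096e+05 Ω
Step 3 — Parallel branch: R2 || C = 1/(1/R2 + 1/C) = 1570 - j22.49 Ω.
Step 4 — Series with R1: Z_total = R1 + (R2 || C) = 1620 - j22.49 Ω = 1620∠-0.8° Ω.
Step 5 — Source phasor: V = 120∠6.3° V = 119.3 + j13.17 V.
Step 6 — Current: I = V / Z = 0.07351 + j0.009151 A = 0.07408∠7.1° A.
Step 7 — Complex power: S = V·I* = 8.889 - j0.1234 VA.
Step 8 — Real power: P = Re(S) = 8.889 W.
Step 9 — Reactive power: Q = Im(S) = -0.1234 VAR.
Step 10 — Apparent power: |S| = 8.89 VA.
Step 11 — Power factor: PF = P/|S| = 0.9999 (leading).

(a) P = 8.889 W  (b) Q = -0.1234 VAR  (c) S = 8.89 VA  (d) PF = 0.9999 (leading)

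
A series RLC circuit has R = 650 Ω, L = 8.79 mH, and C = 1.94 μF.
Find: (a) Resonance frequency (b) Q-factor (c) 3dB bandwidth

Step 1 — Resonance: ω₀ = 1/√(LC) = 1/√(0.00879·1.94e-06) = 7658 rad/s.
Step 2 — f₀ = ω₀/(2π) = 1219 Hz.
Step 3 — Series Q: Q = ω₀L/R = 7658·0.00879/650 = 0.1036.
Step 4 — Bandwidth: Δω = ω₀/Q = 7.395e+04 rad/s; BW = Δω/(2π) = 1.177e+04 Hz.

(a) f₀ = 1219 Hz  (b) Q = 0.1036  (c) BW = 1.177e+04 Hz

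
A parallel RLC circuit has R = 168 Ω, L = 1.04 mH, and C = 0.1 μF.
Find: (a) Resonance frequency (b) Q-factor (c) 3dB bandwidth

Step 1 — Resonance: ω₀ = 1/√(LC) = 1/√(0.00104·1e-07) = 9.806e+04 rad/s.
Step 2 — f₀ = ω₀/(2π) = 1.561e+04 Hz.
Step 3 — Parallel Q: Q = R/(ω₀L) = 168/(9.806e+04·0.00104) = 1.647.
Step 4 — Bandwidth: Δω = ω₀/Q = 5.952e+04 rad/s; BW = Δω/(2π) = 9474 Hz.

(a) f₀ = 1.561e+04 Hz  (b) Q = 1.647  (c) BW = 9474 Hz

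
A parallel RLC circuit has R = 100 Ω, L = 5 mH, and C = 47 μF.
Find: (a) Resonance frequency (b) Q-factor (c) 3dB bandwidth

Step 1 — Resonance: ω₀ = 1/√(LC) = 1/√(0.005·4.7e-05) = 2063 rad/s.
Step 2 — f₀ = ω₀/(2π) = 328.3 Hz.
Step 3 — Parallel Q: Q = R/(ω₀L) = 100/(2063·0.005) = 9.695.
Step 4 — Bandwidth: Δω = ω₀/Q = 212.8 rad/s; BW = Δω/(2π) = 33.86 Hz.

(a) f₀ = 328.3 Hz  (b) Q = 9.695  (c) BW = 33.86 Hz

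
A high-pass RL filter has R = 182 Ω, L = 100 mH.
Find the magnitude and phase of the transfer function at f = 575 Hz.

Step 1 — Angular frequency: ω = 2π·575 = 3613 rad/s.
Step 2 — Transfer function: H(jω) = jωL/(R + jωL).
Step 3 — Numerator jωL = j·361.3; denominator R + jωL = 182 + j361.3.
Step 4 — H = 0.7976 + j0.4018.
Step 5 — Magnitude: |H| = 0.8931 (-1.0 dB); phase: φ = 26.7°.

|H| = 0.8931 (-1.0 dB), φ = 26.7°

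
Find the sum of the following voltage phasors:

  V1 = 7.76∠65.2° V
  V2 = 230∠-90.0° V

Step 1 — Convert each phasor to rectangular form:
  V1 = 7.76·(cos(65.2°) + j·sin(65.2°)) = 3.255 + j7.044 V
  V2 = 230·(cos(-90.0°) + j·sin(-90.0°)) = 0 - j230 V
Step 2 — Sum components: V_total = 3.255 - j223 V.
Step 3 — Convert to polar: |V_total| = 223 V, ∠V_total = -89.2°.

V_total = 223∠-89.2° V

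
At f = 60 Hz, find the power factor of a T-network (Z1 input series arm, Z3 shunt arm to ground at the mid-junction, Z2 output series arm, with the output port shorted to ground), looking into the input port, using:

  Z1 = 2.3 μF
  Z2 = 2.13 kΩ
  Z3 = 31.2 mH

Step 1 — Angular frequency: ω = 2π·f = 2π·60 = 377 rad/s.
Step 2 — Component impedances:
  Z1: Z = 1/(jωC) = -j/(ω·C) = 0 - j1153 Ω
  Z2: Z = R = 2130 Ω
  Z3: Z = jωL = j·377·0.0312 = 0 + j11.76 Ω
Step 3 — With the output port shorted to ground, the output series arm Z2 runs from the junction to ground; the shunt arm Z3 also runs from the junction to ground. They appear in parallel: Z3 || Z2 = 0.06495 + j11.76 Ω.
Step 4 — Series with input arm Z1: Z_in = Z1 + (Z3 || Z2) = 0.06495 - j1142 Ω = 1142∠-90.0° Ω.
Step 5 — Power factor: PF = cos(φ) = Re(Z)/|Z| = 0.06495/1141.5 = 5.69e-05.
Step 6 — Type: Im(Z) = -1142 ⇒ leading (phase φ = -90.0°).

PF = 5.69e-05 (leading, φ = -90.0°)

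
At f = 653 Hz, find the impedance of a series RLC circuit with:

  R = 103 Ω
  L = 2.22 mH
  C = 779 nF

Step 1 — Angular frequency: ω = 2π·f = 2π·653 = 4103 rad/s.
Step 2 — Component impedances:
  R: Z = R = 103 Ω
  L: Z = jωL = j·4103·0.00222 = 0 + j9.108 Ω
  C: Z = 1/(jωC) = -j/(ω·C) = 0 - j312.9 Ω
Step 3 — Series combination: Z_total = R + L + C = 103 - j303.8 Ω = 320.8∠-71.3° Ω.

Z = 103 - j303.8 Ω = 320.8∠-71.3° Ω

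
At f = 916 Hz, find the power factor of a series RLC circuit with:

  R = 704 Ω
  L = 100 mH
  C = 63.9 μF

Step 1 — Angular frequency: ω = 2π·f = 2π·916 = 5755 rad/s.
Step 2 — Component impedances:
  R: Z = R = 704 Ω
  L: Z = jωL = j·5755·0.1 = 0 + j575.5 Ω
  C: Z = 1/(jωC) = -j/(ω·C) = 0 - j2.719 Ω
Step 3 — Series combination: Z_total = R + L + C = 704 + j572.8 Ω = 907.6∠39.1° Ω.
Step 4 — Power factor: PF = cos(φ) = Re(Z)/|Z| = 704/907.6 = 0.7757.
Step 5 — Type: Im(Z) = 572.8 ⇒ lagging (phase φ = 39.1°).

PF = 0.7757 (lagging, φ = 39.1°)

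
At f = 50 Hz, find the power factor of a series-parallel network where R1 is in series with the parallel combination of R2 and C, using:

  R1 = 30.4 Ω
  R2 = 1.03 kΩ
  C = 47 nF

Step 1 — Angular frequency: ω = 2π·f = 2π·50 = 314.2 rad/s.
Step 2 — Component impedances:
  R1: Z = R = 30.4 Ω
  R2: Z = R = 1030 Ω
  C: Z = 1/(jωC) = -j/(ω·C) = 0 - j6.773e+04 Ω
Step 3 — Parallel branch: R2 || C = 1/(1/R2 + 1/C) = 1030 - j15.66 Ω.
Step 4 — Series with R1: Z_total = R1 + (R2 || C) = 1060 - j15.66 Ω = 1060∠-0.8° Ω.
Step 5 — Power factor: PF = cos(φ) = Re(Z)/|Z| = 1060.2/1060.3 = 0.9999.
Step 6 — Type: Im(Z) = -15.66 ⇒ leading (phase φ = -0.8°).

PF = 0.9999 (leading, φ = -0.8°)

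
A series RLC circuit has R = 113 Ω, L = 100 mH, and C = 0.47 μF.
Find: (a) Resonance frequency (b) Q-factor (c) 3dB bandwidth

Step 1 — Resonance: ω₀ = 1/√(LC) = 1/√(0.1·4.7e-07) = 4613 rad/s.
Step 2 — f₀ = ω₀/(2π) = 734.1 Hz.
Step 3 — Series Q: Q = ω₀L/R = 4613·0.1/113 = 4.082.
Step 4 — Bandwidth: Δω = ω₀/Q = 1130 rad/s; BW = Δω/(2π) = 179.8 Hz.

(a) f₀ = 734.1 Hz  (b) Q = 4.082  (c) BW = 179.8 Hz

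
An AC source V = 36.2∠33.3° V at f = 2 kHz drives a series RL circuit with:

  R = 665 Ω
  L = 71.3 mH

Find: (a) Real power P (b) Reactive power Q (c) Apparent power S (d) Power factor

Step 1 — Angular frequency: ω = 2π·f = 2π·2000 = 1.257e+04 rad/s.
Step 2 — Component impedances:
  R: Z = R = 665 Ω
  L: Z = jωL = j·1.257e+04·0.0713 = 0 + j896 Ω
Step 3 — Series combination: Z_total = R + L = 665 + j896 Ω = 1116∠53.4° Ω.
Step 4 — Source phasor: V = 36.2∠33.3° V = 30.26 + j19.87 V.
Step 5 — Current: I = V / Z = 0.03046 - j0.01116 A = 0.03244∠-20.1° A.
Step 6 — Complex power: S = V·I* = 0.6999 + j0.9431 VA.
Step 7 — Real power: P = Re(S) = 0.6999 W.
Step 8 — Reactive power: Q = Im(S) = 0.9431 VAR.
Step 9 — Apparent power: |S| = 1.174 VA.
Step 10 — Power factor: PF = P/|S| = 0.596 (lagging).

(a) P = 0.6999 W  (b) Q = 0.9431 VAR  (c) S = 1.174 VA  (d) PF = 0.596 (lagging)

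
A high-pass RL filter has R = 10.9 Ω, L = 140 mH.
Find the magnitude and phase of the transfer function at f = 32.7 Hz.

Step 1 — Angular frequency: ω = 2π·32.7 = 205.5 rad/s.
Step 2 — Transfer function: H(jω) = jωL/(R + jωL).
Step 3 — Numerator jωL = j·28.76; denominator R + jωL = 10.9 + j28.76.
Step 4 — H = 0.8744 + j0.3314.
Step 5 — Magnitude: |H| = 0.9351 (-0.6 dB); phase: φ = 20.8°.

|H| = 0.9351 (-0.6 dB), φ = 20.8°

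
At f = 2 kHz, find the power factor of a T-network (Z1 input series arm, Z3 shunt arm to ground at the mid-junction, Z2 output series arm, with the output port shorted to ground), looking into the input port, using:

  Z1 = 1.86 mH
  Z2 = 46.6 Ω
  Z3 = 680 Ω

Step 1 — Angular frequency: ω = 2π·f = 2π·2000 = 1.257e+04 rad/s.
Step 2 — Component impedances:
  Z1: Z = jωL = j·1.257e+04·0.00186 = 0 + j23.37 Ω
  Z2: Z = R = 46.6 Ω
  Z3: Z = R = 680 Ω
Step 3 — With the output port shorted to ground, the output series arm Z2 runs from the junction to ground; the shunt arm Z3 also runs from the junction to ground. They appear in parallel: Z3 || Z2 = 43.61 Ω.
Step 4 — Series with input arm Z1: Z_in = Z1 + (Z3 || Z2) = 43.61 + j23.37 Ω = 49.48∠28.2° Ω.
Step 5 — Power factor: PF = cos(φ) = Re(Z)/|Z| = 43.61/49.48 = 0.8814.
Step 6 — Type: Im(Z) = 23.37 ⇒ lagging (phase φ = 28.2°).

PF = 0.8814 (lagging, φ = 28.2°)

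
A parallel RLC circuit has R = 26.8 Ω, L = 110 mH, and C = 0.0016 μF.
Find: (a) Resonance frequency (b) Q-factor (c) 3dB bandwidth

Step 1 — Resonance: ω₀ = 1/√(LC) = 1/√(0.11·1.6e-09) = 7.538e+04 rad/s.
Step 2 — f₀ = ω₀/(2π) = 1.2e+04 Hz.
Step 3 — Parallel Q: Q = R/(ω₀L) = 26.8/(7.538e+04·0.11) = 0.003232.
Step 4 — Bandwidth: Δω = ω₀/Q = 2.332e+07 rad/s; BW = Δω/(2π) = 3.712e+06 Hz.

(a) f₀ = 1.2e+04 Hz  (b) Q = 0.003232  (c) BW = 3.712e+06 Hz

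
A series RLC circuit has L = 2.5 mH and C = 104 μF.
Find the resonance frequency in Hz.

Step 1 — Resonance condition Im(Z)=0 gives ω₀ = 1/√(LC).
Step 2 — ω₀ = 1/√(0.0025·0.000104) = 1961 rad/s.
Step 3 — f₀ = ω₀/(2π) = 312.1 Hz.

f₀ = 312.1 Hz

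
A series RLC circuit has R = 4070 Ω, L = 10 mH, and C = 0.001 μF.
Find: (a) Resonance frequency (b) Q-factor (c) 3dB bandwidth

Step 1 — Resonance: ω₀ = 1/√(LC) = 1/√(0.01·1e-09) = 3.162e+05 rad/s.
Step 2 — f₀ = ω₀/(2π) = 5.033e+04 Hz.
Step 3 — Series Q: Q = ω₀L/R = 3.162e+05·0.01/4070 = 0.777.
Step 4 — Bandwidth: Δω = ω₀/Q = 4.07e+05 rad/s; BW = Δω/(2π) = 6.478e+04 Hz.

(a) f₀ = 5.033e+04 Hz  (b) Q = 0.777  (c) BW = 6.478e+04 Hz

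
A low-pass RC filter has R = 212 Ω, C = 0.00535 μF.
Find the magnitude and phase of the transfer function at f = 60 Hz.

Step 1 — Angular frequency: ω = 2π·60 = 377 rad/s.
Step 2 — Transfer function: H(jω) = 1/(1 + jωRC).
Step 3 — Denominator: 1 + jωRC = 1 + j·377·212·5.35e-09 = 1 + j0.0004276.
Step 4 — H = 1 - j0.0004276.
Step 5 — Magnitude: |H| = 1 (-0.0 dB); phase: φ = -0.0°.

|H| = 1 (-0.0 dB), φ = -0.0°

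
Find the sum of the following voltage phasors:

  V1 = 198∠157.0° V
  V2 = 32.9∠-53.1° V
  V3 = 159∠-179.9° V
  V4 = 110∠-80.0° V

Step 1 — Convert each phasor to rectangular form:
  V1 = 198·(cos(157.0°) + j·sin(157.0°)) = -182.3 + j77.36 V
  V2 = 32.9·(cos(-53.1°) + j·sin(-53.1°)) = 19.75 - j26.31 V
  V3 = 159·(cos(-179.9°) + j·sin(-179.9°)) = -159 - j0.2775 V
  V4 = 110·(cos(-80.0°) + j·sin(-80.0°)) = 19.1 - j108.3 V
Step 2 — Sum components: V_total = -302.4 - j57.55 V.
Step 3 — Convert to polar: |V_total| = 307.8 V, ∠V_total = -169.2°.

V_total = 307.8∠-169.2° V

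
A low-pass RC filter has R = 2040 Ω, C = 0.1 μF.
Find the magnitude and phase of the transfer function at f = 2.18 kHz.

Step 1 — Angular frequency: ω = 2π·2180 = 1.37e+04 rad/s.
Step 2 — Transfer function: H(jω) = 1/(1 + jωRC).
Step 3 — Denominator: 1 + jωRC = 1 + j·1.37e+04·2040·1e-07 = 1 + j2.794.
Step 4 — H = 0.1135 - j0.3172.
Step 5 — Magnitude: |H| = 0.3369 (-9.4 dB); phase: φ = -70.3°.

|H| = 0.3369 (-9.4 dB), φ = -70.3°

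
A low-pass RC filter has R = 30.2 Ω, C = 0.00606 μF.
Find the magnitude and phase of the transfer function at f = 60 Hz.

Step 1 — Angular frequency: ω = 2π·60 = 377 rad/s.
Step 2 — Transfer function: H(jω) = 1/(1 + jωRC).
Step 3 — Denominator: 1 + jωRC = 1 + j·377·30.2·6.06e-09 = 1 + j6.899e-05.
Step 4 — H = 1 - j6.899e-05.
Step 5 — Magnitude: |H| = 1 (-0.0 dB); phase: φ = -0.0°.

|H| = 1 (-0.0 dB), φ = -0.0°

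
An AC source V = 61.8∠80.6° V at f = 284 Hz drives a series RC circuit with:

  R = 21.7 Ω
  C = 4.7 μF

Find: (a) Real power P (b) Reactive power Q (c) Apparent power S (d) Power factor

Step 1 — Angular frequency: ω = 2π·f = 2π·284 = 1784 rad/s.
Step 2 — Component impedances:
  R: Z = R = 21.7 Ω
  C: Z = 1/(jωC) = -j/(ω·C) = 0 - j119.2 Ω
Step 3 — Series combination: Z_total = R + C = 21.7 - j119.2 Ω = 121.2∠-79.7° Ω.
Step 4 — Source phasor: V = 61.8∠80.6° V = 10.09 + j60.97 V.
Step 5 — Current: I = V / Z = -0.48 + j0.172 A = 0.5099∠160.3° A.
Step 6 — Complex power: S = V·I* = 5.643 - j31 VA.
Step 7 — Real power: P = Re(S) = 5.643 W.
Step 8 — Reactive power: Q = Im(S) = -31 VAR.
Step 9 — Apparent power: |S| = 31.51 VA.
Step 10 — Power factor: PF = P/|S| = 0.1791 (leading).

(a) P = 5.643 W  (b) Q = -31 VAR  (c) S = 31.51 VA  (d) PF = 0.1791 (leading)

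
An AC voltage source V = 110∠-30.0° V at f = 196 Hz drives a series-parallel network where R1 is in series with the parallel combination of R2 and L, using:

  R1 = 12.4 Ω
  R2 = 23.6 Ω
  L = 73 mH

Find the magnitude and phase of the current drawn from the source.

Step 1 — Angular frequency: ω = 2π·f = 2π·196 = 1232 rad/s.
Step 2 — Component impedances:
  R1: Z = R = 12.4 Ω
  R2: Z = R = 23.6 Ω
  L: Z = jωL = j·1232·0.073 = 0 + j89.9 Ω
Step 3 — Parallel branch: R2 || L = 1/(1/R2 + 1/L) = 22.08 + j5.796 Ω.
Step 4 — Series with R1: Z_total = R1 + (R2 || L) = 34.48 + j5.796 Ω = 34.96∠9.5° Ω.
Step 5 — Source phasor: V = 110∠-30.0° V = 95.26 - j55 V.
Step 6 — Ohm's law: I = V / Z_total = (95.26 - j55) / (34.48 + j5.796) = 2.426 - j2.003 A.
Step 7 — Convert to polar: |I| = 3.146 A, ∠I = -39.5°.

I = 3.146∠-39.5° A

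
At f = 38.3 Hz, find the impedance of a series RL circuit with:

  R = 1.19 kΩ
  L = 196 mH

Step 1 — Angular frequency: ω = 2π·f = 2π·38.3 = 240.6 rad/s.
Step 2 — Component impedances:
  R: Z = R = 1190 Ω
  L: Z = jωL = j·240.6·0.196 = 0 + j47.17 Ω
Step 3 — Series combination: Z_total = R + L = 1190 + j47.17 Ω = 1191∠2.3° Ω.

Z = 1190 + j47.17 Ω = 1191∠2.3° Ω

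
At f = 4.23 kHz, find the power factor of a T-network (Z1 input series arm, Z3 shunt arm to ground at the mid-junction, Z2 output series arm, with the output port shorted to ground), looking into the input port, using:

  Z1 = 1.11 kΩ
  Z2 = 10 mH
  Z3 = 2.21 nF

Step 1 — Angular frequency: ω = 2π·f = 2π·4230 = 2.658e+04 rad/s.
Step 2 — Component impedances:
  Z1: Z = R = 1110 Ω
  Z2: Z = jωL = j·2.658e+04·0.01 = 0 + j265.8 Ω
  Z3: Z = 1/(jωC) = -j/(ω·C) = 0 - j1.703e+04 Ω
Step 3 — With the output port shorted to ground, the output series arm Z2 runs from the junction to ground; the shunt arm Z3 also runs from the junction to ground. They appear in parallel: Z3 || Z2 = 0 + j270 Ω.
Step 4 — Series with input arm Z1: Z_in = Z1 + (Z3 || Z2) = 1110 + j270 Ω = 1142∠13.7° Ω.
Step 5 — Power factor: PF = cos(φ) = Re(Z)/|Z| = 1110/1142.36 = 0.9717.
Step 6 — Type: Im(Z) = 270 ⇒ lagging (phase φ = 13.7°).

PF = 0.9717 (lagging, φ = 13.7°)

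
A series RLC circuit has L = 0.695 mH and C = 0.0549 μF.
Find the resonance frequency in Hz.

Step 1 — Resonance condition Im(Z)=0 gives ω₀ = 1/√(LC).
Step 2 — ω₀ = 1/√(0.000695·5.49e-08) = 1.619e+05 rad/s.
Step 3 — f₀ = ω₀/(2π) = 2.577e+04 Hz.

f₀ = 2.577e+04 Hz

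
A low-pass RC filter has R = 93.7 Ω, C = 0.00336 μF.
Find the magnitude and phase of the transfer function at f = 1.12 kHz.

Step 1 — Angular frequency: ω = 2π·1120 = 7037 rad/s.
Step 2 — Transfer function: H(jω) = 1/(1 + jωRC).
Step 3 — Denominator: 1 + jωRC = 1 + j·7037·93.7·3.36e-09 = 1 + j0.002216.
Step 4 — H = 1 - j0.002216.
Step 5 — Magnitude: |H| = 1 (-0.0 dB); phase: φ = -0.1°.

|H| = 1 (-0.0 dB), φ = -0.1°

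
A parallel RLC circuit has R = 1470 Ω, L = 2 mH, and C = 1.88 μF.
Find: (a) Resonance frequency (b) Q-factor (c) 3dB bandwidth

Step 1 — Resonance: ω₀ = 1/√(LC) = 1/√(0.002·1.88e-06) = 1.631e+04 rad/s.
Step 2 — f₀ = ω₀/(2π) = 2596 Hz.
Step 3 — Parallel Q: Q = R/(ω₀L) = 1470/(1.631e+04·0.002) = 45.07.
Step 4 — Bandwidth: Δω = ω₀/Q = 361.8 rad/s; BW = Δω/(2π) = 57.59 Hz.

(a) f₀ = 2596 Hz  (b) Q = 45.07  (c) BW = 57.59 Hz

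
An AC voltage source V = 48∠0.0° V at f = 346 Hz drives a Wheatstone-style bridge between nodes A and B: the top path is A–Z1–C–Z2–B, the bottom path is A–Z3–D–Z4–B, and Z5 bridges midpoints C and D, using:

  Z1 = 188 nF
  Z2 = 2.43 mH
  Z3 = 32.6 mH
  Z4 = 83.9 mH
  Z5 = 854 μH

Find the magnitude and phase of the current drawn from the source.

Step 1 — Angular frequency: ω = 2π·f = 2π·346 = 2174 rad/s.
Step 2 — Component impedances:
  Z1: Z = 1/(jωC) = -j/(ω·C) = 0 - j2447 Ω
  Z2: Z = jωL = j·2174·0.00243 = 0 + j5.283 Ω
  Z3: Z = jωL = j·2174·0.0326 = 0 + j70.87 Ω
  Z4: Z = jωL = j·2174·0.0839 = 0 + j182.4 Ω
  Z5: Z = jωL = j·2174·0.000854 = 0 + j1.857 Ω
Step 3 — Bridge requires nodal analysis (the Z5 bridge couples midpoints C and D, so the two paths cannot be reduced to a simple series/parallel combination). Setting node B to ground and injecting 1 A at node A, the 3-node admittance system at A, C, D solves to V_A = Z_AB = 0 + j79.97 Ω = 79.97∠90.0° Ω.
Step 4 — Source phasor: V = 48∠0.0° V = 48 V.
Step 5 — Ohm's law: I = V / Z_total = (48) / (0 + j79.97) = 0 - j0.6003 A.
Step 6 — Convert to polar: |I| = 0.6003 A, ∠I = -90.0°.

I = 0.6003∠-90.0° A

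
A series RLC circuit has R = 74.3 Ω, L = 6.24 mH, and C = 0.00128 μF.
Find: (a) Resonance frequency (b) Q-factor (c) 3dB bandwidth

Step 1 — Resonance condition Im(Z)=0 gives ω₀ = 1/√(LC).
Step 2 — ω₀ = 1/√(0.00624·1.28e-09) = 3.538e+05 rad/s.
Step 3 — f₀ = ω₀/(2π) = 5.631e+04 Hz.
Step 4 — Series Q: Q = ω₀L/R = 3.538e+05·0.00624/74.3 = 29.72.
Step 5 — 3dB bandwidth: Δω = ω₀/Q = 1.191e+04 rad/s; BW = Δω/(2π) = 1895 Hz.

(a) f₀ = 5.631e+04 Hz  (b) Q = 29.72  (c) BW = 1895 Hz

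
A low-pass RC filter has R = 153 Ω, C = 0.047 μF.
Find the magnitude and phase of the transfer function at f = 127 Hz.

Step 1 — Angular frequency: ω = 2π·127 = 798 rad/s.
Step 2 — Transfer function: H(jω) = 1/(1 + jωRC).
Step 3 — Denominator: 1 + jωRC = 1 + j·798·153·4.7e-08 = 1 + j0.005738.
Step 4 — H = 1 - j0.005738.
Step 5 — Magnitude: |H| = 1 (-0.0 dB); phase: φ = -0.3°.

|H| = 1 (-0.0 dB), φ = -0.3°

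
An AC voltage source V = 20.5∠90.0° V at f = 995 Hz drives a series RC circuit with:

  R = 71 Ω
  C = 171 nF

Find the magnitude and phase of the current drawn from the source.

Step 1 — Angular frequency: ω = 2π·f = 2π·995 = 6252 rad/s.
Step 2 — Component impedances:
  R: Z = R = 71 Ω
  C: Z = 1/(jωC) = -j/(ω·C) = 0 - j935.4 Ω
Step 3 — Series combination: Z_total = R + C = 71 - j935.4 Ω = 938.1∠-85.7° Ω.
Step 4 — Source phasor: V = 20.5∠90.0° V = 0 + j20.5 V.
Step 5 — Ohm's law: I = V / Z_total = (0 + j20.5) / (71 - j935.4) = -0.02179 + j0.001654 A.
Step 6 — Convert to polar: |I| = 0.02185 A, ∠I = 175.7°.

I = 0.02185∠175.7° A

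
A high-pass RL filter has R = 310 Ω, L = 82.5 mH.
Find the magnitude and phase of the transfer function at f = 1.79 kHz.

Step 1 — Angular frequency: ω = 2π·1790 = 1.125e+04 rad/s.
Step 2 — Transfer function: H(jω) = jωL/(R + jωL).
Step 3 — Numerator jωL = j·927.9; denominator R + jωL = 310 + j927.9.
Step 4 — H = 0.8996 + j0.3006.
Step 5 — Magnitude: |H| = 0.9485 (-0.5 dB); phase: φ = 18.5°.

|H| = 0.9485 (-0.5 dB), φ = 18.5°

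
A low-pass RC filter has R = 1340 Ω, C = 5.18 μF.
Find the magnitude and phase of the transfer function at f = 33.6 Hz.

Step 1 — Angular frequency: ω = 2π·33.6 = 211.1 rad/s.
Step 2 — Transfer function: H(jω) = 1/(1 + jωRC).
Step 3 — Denominator: 1 + jωRC = 1 + j·211.1·1340·5.18e-06 = 1 + j1.465.
Step 4 — H = 0.3177 - j0.4656.
Step 5 — Magnitude: |H| = 0.5637 (-5.0 dB); phase: φ = -55.7°.

|H| = 0.5637 (-5.0 dB), φ = -55.7°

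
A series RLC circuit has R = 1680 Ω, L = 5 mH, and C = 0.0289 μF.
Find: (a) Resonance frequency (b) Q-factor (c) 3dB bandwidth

Step 1 — Resonance: ω₀ = 1/√(LC) = 1/√(0.005·2.89e-08) = 8.319e+04 rad/s.
Step 2 — f₀ = ω₀/(2π) = 1.324e+04 Hz.
Step 3 — Series Q: Q = ω₀L/R = 8.319e+04·0.005/1680 = 0.2476.
Step 4 — Bandwidth: Δω = ω₀/Q = 3.36e+05 rad/s; BW = Δω/(2π) = 5.348e+04 Hz.

(a) f₀ = 1.324e+04 Hz  (b) Q = 0.2476  (c) BW = 5.348e+04 Hz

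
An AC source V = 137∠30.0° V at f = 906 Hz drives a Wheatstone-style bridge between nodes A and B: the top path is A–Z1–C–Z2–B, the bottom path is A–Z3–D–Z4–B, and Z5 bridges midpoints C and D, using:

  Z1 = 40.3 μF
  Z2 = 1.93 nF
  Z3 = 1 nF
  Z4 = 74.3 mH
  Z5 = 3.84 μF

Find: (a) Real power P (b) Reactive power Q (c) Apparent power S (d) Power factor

Step 1 — Angular frequency: ω = 2π·f = 2π·906 = 5693 rad/s.
Step 2 — Component impedances:
  Z1: Z = 1/(jωC) = -j/(ω·C) = 0 - j4.359 Ω
  Z2: Z = 1/(jωC) = -j/(ω·C) = 0 - j9.102e+04 Ω
  Z3: Z = 1/(jωC) = -j/(ω·C) = 0 - j1.757e+05 Ω
  Z4: Z = jωL = j·5693·0.0743 = 0 + j423 Ω
  Z5: Z = 1/(jωC) = -j/(ω·C) = 0 - j45.75 Ω
Step 3 — Bridge requires nodal analysis (the Z5 bridge couples midpoints C and D, so the two paths cannot be reduced to a simple series/parallel combination). Setting node B to ground and injecting 1 A at node A, the 3-node admittance system at A, C, D solves to V_A = Z_AB = 0 + j374.4 Ω = 374.4∠90.0° Ω.
Step 4 — Source phasor: V = 137∠30.0° V = 118.6 + j68.5 V.
Step 5 — Current: I = V / Z = 0.1829 - j0.3169 A = 0.3659∠-60.0° A.
Step 6 — Complex power: S = V·I* = 0 + j50.13 VA.
Step 7 — Real power: P = Re(S) = 0 W.
Step 8 — Reactive power: Q = Im(S) = 50.13 VAR.
Step 9 — Apparent power: |S| = 50.13 VA.
Step 10 — Power factor: PF = P/|S| = 0 (lagging).

(a) P = 0 W  (b) Q = 50.13 VAR  (c) S = 50.13 VA  (d) PF = 0 (lagging)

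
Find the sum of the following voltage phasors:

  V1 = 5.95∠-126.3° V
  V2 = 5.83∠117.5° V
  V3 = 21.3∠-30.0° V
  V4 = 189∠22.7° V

Step 1 — Convert each phasor to rectangular form:
  V1 = 5.95·(cos(-126.3°) + j·sin(-126.3°)) = -3.522 - j4.795 V
  V2 = 5.83·(cos(117.5°) + j·sin(117.5°)) = -2.692 + j5.171 V
  V3 = 21.3·(cos(-30.0°) + j·sin(-30.0°)) = 18.45 - j10.65 V
  V4 = 189·(cos(22.7°) + j·sin(22.7°)) = 174.4 + j72.94 V
Step 2 — Sum components: V_total = 186.6 + j62.66 V.
Step 3 — Convert to polar: |V_total| = 196.8 V, ∠V_total = 18.6°.

V_total = 196.8∠18.6° V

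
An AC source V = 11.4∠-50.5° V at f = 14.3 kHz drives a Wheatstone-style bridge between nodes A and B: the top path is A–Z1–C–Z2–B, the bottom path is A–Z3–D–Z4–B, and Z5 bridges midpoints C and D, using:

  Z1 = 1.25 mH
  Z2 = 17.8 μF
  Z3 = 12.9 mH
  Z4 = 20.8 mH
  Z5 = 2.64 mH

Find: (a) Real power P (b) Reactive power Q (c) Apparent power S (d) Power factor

Step 1 — Angular frequency: ω = 2π·f = 2π·1.43e+04 = 8.985e+04 rad/s.
Step 2 — Component impedances:
  Z1: Z = jωL = j·8.985e+04·0.00125 = 0 + j112.3 Ω
  Z2: Z = 1/(jωC) = -j/(ω·C) = 0 - j0.6253 Ω
  Z3: Z = jωL = j·8.985e+04·0.0129 = 0 + j1159 Ω
  Z4: Z = jωL = j·8.985e+04·0.0208 = 0 + j1869 Ω
  Z5: Z = jωL = j·8.985e+04·0.00264 = 0 + j237.2 Ω
Step 3 — Bridge requires nodal analysis (the Z5 bridge couples midpoints C and D, so the two paths cannot be reduced to a simple series/parallel combination). Setting node B to ground and injecting 1 A at node A, the 3-node admittance system at A, C, D solves to V_A = Z_AB = 0 + j103.2 Ω = 103.2∠90.0° Ω.
Step 4 — Source phasor: V = 11.4∠-50.5° V = 7.251 - j8.797 V.
Step 5 — Current: I = V / Z = -0.08525 - j0.07027 A = 0.1105∠-140.5° A.
Step 6 — Complex power: S = V·I* = 0 + j1.259 VA.
Step 7 — Real power: P = Re(S) = 0 W.
Step 8 — Reactive power: Q = Im(S) = 1.259 VAR.
Step 9 — Apparent power: |S| = 1.259 VA.
Step 10 — Power factor: PF = P/|S| = 0 (lagging).

(a) P = 0 W  (b) Q = 1.259 VAR  (c) S = 1.259 VA  (d) PF = 0 (lagging)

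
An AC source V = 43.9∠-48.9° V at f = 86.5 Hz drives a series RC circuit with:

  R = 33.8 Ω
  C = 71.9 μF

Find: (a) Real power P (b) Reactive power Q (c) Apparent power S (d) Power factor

Step 1 — Angular frequency: ω = 2π·f = 2π·86.5 = 543.5 rad/s.
Step 2 — Component impedances:
  R: Z = R = 33.8 Ω
  C: Z = 1/(jωC) = -j/(ω·C) = 0 - j25.59 Ω
Step 3 — Series combination: Z_total = R + C = 33.8 - j25.59 Ω = 42.39∠-37.1° Ω.
Step 4 — Source phasor: V = 43.9∠-48.9° V = 28.86 - j33.08 V.
Step 5 — Current: I = V / Z = 1.014 - j0.2112 A = 1.036∠-11.8° A.
Step 6 — Complex power: S = V·I* = 36.24 - j27.44 VA.
Step 7 — Real power: P = Re(S) = 36.24 W.
Step 8 — Reactive power: Q = Im(S) = -27.44 VAR.
Step 9 — Apparent power: |S| = 45.46 VA.
Step 10 — Power factor: PF = P/|S| = 0.7973 (leading).

(a) P = 36.24 W  (b) Q = -27.44 VAR  (c) S = 45.46 VA  (d) PF = 0.7973 (leading)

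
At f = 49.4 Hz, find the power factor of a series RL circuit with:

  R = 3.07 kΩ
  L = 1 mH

Step 1 — Angular frequency: ω = 2π·f = 2π·49.4 = 310.4 rad/s.
Step 2 — Component impedances:
  R: Z = R = 3070 Ω
  L: Z = jωL = j·310.4·0.001 = 0 + j0.3104 Ω
Step 3 — Series combination: Z_total = R + L = 3070 + j0.3104 Ω = 3070∠0.0° Ω.
Step 4 — Power factor: PF = cos(φ) = Re(Z)/|Z| = 3070/3070 = 1.
Step 5 — Type: Im(Z) = 0.3104 ⇒ lagging (phase φ = 0.0°).

PF = 1 (lagging, φ = 0.0°)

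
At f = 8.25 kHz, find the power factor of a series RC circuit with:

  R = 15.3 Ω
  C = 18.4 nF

Step 1 — Angular frequency: ω = 2π·f = 2π·8250 = 5.184e+04 rad/s.
Step 2 — Component impedances:
  R: Z = R = 15.3 Ω
  C: Z = 1/(jωC) = -j/(ω·C) = 0 - j1048 Ω
Step 3 — Series combination: Z_total = R + C = 15.3 - j1048 Ω = 1049∠-89.2° Ω.
Step 4 — Power factor: PF = cos(φ) = Re(Z)/|Z| = 15.3/1049 = 0.01459.
Step 5 — Type: Im(Z) = -1048 ⇒ leading (phase φ = -89.2°).

PF = 0.01459 (leading, φ = -89.2°)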